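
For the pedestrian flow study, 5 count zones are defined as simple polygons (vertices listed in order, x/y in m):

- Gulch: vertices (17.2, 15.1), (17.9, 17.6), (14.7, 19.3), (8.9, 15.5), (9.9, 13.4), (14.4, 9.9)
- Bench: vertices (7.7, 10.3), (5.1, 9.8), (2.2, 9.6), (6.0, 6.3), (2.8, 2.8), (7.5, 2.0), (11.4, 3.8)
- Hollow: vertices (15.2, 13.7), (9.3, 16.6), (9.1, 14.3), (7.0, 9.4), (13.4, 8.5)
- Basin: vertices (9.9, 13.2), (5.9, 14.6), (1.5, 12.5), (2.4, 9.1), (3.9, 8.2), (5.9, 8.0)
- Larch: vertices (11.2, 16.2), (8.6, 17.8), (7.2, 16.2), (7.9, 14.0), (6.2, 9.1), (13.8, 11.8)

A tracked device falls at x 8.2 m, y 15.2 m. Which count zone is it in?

Cast a ray rightward from (8.2, 15.2). For each polygon, the edges (by vertex number in listed order) whose endpoints lie on opposite sides of y = 15.2, where each meets that height, and whether that is right or left of the point:
Gulch: 1–2 at x≈17.23 (right), 4–5 at x≈9.04 (right) → 2 crossings.
Bench: no edge straddles that height → 0 crossings.
Hollow: 1–2 at x≈12.15 (right), 2–3 at x≈9.18 (right) → 2 crossings.
Basin: no edge straddles that height → 0 crossings.
Larch: 3–4 at x≈7.52 (left), 6–1 at x≈11.79 (right) → 1 crossing.
Only Larch has an odd count, so the point is inside Larch.

Larch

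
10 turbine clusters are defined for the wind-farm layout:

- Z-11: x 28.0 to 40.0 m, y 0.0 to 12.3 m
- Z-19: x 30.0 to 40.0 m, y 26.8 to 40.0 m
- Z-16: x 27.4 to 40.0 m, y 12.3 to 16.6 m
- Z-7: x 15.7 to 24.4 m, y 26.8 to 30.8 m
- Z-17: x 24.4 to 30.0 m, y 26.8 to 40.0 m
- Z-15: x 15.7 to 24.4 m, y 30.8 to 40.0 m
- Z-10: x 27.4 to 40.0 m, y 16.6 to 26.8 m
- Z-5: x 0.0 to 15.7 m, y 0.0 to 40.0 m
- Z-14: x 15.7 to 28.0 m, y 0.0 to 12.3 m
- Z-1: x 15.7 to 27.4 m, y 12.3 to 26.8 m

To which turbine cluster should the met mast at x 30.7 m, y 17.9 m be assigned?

Z-10

The point has x = 30.7 and y = 17.9.
Only Z-10 satisfies 27.4 ≤ x ≤ 40.0 and 16.6 ≤ y ≤ 26.8.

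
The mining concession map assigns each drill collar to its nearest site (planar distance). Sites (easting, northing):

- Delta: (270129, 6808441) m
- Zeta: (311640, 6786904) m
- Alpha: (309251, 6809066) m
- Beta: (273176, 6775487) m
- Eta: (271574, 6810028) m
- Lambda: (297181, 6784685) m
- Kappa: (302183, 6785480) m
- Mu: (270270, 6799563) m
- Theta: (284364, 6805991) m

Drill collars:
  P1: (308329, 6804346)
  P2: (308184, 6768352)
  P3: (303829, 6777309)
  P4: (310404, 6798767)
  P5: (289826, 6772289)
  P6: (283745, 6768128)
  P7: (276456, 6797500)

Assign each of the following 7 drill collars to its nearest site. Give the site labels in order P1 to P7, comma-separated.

Alpha, Kappa, Kappa, Alpha, Lambda, Beta, Mu

P1 → Alpha (d²=23128484.00)
P2 → Kappa (d²=329380385.00)
P3 → Kappa (d²=69474557.00)
P4 → Alpha (d²=107398810.00)
P5 → Lambda (d²=207756841.00)
P6 → Beta (d²=165858642.00)
P7 → Mu (d²=42522565.00)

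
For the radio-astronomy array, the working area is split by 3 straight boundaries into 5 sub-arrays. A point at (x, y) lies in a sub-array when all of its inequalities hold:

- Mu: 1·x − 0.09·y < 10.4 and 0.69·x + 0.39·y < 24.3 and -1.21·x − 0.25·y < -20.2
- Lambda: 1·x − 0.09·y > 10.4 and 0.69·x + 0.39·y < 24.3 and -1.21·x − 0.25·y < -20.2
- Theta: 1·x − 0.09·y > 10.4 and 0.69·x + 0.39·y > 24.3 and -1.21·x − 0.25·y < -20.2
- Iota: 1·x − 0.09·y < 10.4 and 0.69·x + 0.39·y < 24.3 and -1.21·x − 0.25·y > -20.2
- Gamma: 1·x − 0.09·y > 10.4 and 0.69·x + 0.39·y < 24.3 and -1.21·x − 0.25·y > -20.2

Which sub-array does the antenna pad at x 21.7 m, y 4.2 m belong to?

1·21.7 − 0.09·4.2 = 21.322, which is > 10.4
0.69·21.7 + 0.39·4.2 = 16.611, which is < 24.3
-1.21·21.7 − 0.25·4.2 = -27.307, which is < -20.2
This sign pattern matches Lambda.

Lambda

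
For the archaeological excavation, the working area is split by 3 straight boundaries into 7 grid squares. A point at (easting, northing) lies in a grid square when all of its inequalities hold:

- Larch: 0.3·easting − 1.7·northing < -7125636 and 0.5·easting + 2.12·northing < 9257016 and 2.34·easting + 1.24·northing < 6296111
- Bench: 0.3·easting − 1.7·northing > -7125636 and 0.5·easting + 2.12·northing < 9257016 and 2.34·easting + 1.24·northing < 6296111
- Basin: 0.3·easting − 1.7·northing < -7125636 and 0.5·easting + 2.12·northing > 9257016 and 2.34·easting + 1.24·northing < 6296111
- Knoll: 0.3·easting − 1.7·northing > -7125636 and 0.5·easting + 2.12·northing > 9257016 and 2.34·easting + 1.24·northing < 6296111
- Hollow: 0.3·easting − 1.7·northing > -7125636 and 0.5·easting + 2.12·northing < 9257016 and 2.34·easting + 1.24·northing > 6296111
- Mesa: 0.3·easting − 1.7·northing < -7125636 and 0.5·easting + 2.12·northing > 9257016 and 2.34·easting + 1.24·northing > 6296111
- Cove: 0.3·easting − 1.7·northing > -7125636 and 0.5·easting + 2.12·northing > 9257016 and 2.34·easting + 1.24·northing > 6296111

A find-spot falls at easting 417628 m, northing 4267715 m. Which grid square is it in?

0.3·417628 − 1.7·4267715 = -7129827.100, which is < -7125636
0.5·417628 + 2.12·4267715 = 9256369.800, which is < 9257016
2.34·417628 + 1.24·4267715 = 6269216.120, which is < 6296111
This sign pattern matches Larch.

Larch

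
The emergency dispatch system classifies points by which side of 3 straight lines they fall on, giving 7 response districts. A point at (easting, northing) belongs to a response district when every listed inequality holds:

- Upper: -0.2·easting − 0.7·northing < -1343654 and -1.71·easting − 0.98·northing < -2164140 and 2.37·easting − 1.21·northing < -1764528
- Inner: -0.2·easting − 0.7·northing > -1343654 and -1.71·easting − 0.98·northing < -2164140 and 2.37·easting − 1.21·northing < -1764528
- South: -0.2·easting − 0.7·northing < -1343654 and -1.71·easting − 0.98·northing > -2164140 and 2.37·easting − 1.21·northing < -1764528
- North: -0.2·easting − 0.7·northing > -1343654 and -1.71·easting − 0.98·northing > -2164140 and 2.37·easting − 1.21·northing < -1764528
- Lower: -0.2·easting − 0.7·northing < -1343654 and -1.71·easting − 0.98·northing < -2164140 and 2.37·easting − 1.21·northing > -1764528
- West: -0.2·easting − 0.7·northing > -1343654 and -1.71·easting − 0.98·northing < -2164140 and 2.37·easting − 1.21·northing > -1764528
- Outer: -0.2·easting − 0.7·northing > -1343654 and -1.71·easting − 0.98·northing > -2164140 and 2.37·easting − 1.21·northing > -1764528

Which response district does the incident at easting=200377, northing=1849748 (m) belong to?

Outer

-0.2·200377 − 0.7·1849748 = -1334899.000, which is > -1343654
-1.71·200377 − 0.98·1849748 = -2155397.710, which is > -2164140
2.37·200377 − 1.21·1849748 = -1763301.590, which is > -1764528
This sign pattern matches Outer.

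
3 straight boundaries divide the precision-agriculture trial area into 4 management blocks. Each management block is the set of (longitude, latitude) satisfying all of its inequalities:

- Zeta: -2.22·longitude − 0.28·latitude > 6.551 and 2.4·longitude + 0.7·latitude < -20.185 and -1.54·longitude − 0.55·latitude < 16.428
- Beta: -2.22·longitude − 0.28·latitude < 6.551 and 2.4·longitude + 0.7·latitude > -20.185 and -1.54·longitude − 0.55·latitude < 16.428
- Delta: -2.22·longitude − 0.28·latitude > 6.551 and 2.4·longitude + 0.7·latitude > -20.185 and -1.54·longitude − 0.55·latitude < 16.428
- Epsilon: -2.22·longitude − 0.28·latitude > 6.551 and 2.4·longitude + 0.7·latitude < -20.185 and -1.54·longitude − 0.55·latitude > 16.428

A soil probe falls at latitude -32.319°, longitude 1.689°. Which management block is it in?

-2.22·1.689 − 0.28·-32.319 = 5.300, which is < 6.551
2.4·1.689 + 0.7·-32.319 = -18.570, which is > -20.185
-1.54·1.689 − 0.55·-32.319 = 15.174, which is < 16.428
This sign pattern matches Beta.

Beta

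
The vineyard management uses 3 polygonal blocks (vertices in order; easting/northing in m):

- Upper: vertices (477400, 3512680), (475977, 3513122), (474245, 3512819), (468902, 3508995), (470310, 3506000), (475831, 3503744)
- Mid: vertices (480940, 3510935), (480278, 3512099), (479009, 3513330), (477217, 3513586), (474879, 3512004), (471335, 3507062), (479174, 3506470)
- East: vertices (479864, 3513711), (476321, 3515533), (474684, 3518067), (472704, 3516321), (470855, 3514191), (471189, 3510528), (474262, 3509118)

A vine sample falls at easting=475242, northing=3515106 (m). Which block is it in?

Cast a ray rightward from (475242, 3515106). For each polygon, the edges (by vertex number in listed order) whose endpoints lie on opposite sides of northing = 3515106, where each meets that height, and whether that is right or left of the point:
Upper: no edge straddles that height → 0 crossings.
Mid: no edge straddles that height → 0 crossings.
East: 1–2 at easting≈477151.3 (right), 4–5 at easting≈471649.3 (left) → 1 crossing.
Only East has an odd count, so the point is inside East.

East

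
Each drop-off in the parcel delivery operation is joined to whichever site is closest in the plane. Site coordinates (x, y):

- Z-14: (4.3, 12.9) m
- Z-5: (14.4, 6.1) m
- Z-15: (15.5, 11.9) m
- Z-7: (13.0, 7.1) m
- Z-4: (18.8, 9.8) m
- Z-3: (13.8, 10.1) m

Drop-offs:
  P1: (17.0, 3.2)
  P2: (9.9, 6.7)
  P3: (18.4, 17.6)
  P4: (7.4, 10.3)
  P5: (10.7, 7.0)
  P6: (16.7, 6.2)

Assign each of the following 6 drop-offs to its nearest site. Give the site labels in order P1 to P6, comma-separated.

P1 → Z-5 (d²=15.17)
P2 → Z-7 (d²=9.77)
P3 → Z-15 (d²=40.90)
P4 → Z-14 (d²=16.37)
P5 → Z-7 (d²=5.30)
P6 → Z-5 (d²=5.30)

Z-5, Z-7, Z-15, Z-14, Z-7, Z-5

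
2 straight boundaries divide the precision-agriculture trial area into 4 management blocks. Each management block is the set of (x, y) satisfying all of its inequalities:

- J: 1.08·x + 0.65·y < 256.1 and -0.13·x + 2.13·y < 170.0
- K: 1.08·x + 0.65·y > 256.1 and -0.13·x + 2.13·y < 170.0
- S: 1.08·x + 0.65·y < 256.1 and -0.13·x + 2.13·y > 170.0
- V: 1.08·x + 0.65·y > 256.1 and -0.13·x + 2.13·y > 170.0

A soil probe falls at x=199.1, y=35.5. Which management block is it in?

J

1.08·199.1 + 0.65·35.5 = 238.103, which is < 256.1
-0.13·199.1 + 2.13·35.5 = 49.732, which is < 170.0
This sign pattern matches J.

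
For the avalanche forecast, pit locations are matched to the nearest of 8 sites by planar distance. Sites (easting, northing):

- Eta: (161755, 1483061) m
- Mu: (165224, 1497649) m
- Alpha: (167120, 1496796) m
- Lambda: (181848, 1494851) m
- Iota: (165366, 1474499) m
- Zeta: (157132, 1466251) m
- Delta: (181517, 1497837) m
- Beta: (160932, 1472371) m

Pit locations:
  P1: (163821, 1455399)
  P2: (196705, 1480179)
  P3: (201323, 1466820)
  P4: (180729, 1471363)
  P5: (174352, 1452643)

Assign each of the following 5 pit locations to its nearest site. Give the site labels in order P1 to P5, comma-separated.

Zeta, Lambda, Lambda, Iota, Zeta

P1 → Zeta (d²=162508625.00)
P2 → Lambda (d²=435998033.00)
P3 → Lambda (d²=1165012586.00)
P4 → Iota (d²=245856265.00)
P5 → Zeta (d²=481706064.00)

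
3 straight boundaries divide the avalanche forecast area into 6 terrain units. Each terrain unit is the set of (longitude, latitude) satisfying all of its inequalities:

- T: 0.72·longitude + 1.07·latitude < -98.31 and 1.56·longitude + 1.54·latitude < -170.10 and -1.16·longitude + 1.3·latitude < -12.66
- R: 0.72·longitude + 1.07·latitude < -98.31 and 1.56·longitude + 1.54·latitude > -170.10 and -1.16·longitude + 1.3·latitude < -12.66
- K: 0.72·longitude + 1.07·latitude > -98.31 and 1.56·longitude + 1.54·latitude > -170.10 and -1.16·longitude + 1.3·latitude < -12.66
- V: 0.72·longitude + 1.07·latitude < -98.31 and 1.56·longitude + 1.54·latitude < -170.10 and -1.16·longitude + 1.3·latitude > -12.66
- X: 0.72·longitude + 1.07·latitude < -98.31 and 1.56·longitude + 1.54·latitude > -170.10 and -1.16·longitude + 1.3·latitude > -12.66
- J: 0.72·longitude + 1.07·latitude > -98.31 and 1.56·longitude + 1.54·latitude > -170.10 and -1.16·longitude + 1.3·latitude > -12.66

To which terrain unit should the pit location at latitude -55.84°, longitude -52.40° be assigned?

0.72·-52.40 + 1.07·-55.84 = -97.477, which is > -98.31
1.56·-52.40 + 1.54·-55.84 = -167.738, which is > -170.10
-1.16·-52.40 + 1.3·-55.84 = -11.808, which is > -12.66
This sign pattern matches J.

J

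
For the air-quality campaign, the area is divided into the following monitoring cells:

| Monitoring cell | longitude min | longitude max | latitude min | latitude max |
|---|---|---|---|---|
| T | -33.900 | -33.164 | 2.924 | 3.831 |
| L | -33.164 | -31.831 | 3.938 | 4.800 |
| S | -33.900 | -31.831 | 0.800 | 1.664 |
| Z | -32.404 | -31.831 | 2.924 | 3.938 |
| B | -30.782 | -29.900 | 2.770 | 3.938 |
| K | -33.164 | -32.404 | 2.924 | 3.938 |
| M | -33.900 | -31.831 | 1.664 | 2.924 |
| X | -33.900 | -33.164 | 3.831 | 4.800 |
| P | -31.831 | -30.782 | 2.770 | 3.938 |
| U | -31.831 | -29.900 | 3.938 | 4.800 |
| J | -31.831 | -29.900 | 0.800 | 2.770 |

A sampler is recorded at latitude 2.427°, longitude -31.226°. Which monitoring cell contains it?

The point has longitude = -31.226 and latitude = 2.427.
Only J satisfies -31.831 ≤ longitude ≤ -29.900 and 0.800 ≤ latitude ≤ 2.770.

J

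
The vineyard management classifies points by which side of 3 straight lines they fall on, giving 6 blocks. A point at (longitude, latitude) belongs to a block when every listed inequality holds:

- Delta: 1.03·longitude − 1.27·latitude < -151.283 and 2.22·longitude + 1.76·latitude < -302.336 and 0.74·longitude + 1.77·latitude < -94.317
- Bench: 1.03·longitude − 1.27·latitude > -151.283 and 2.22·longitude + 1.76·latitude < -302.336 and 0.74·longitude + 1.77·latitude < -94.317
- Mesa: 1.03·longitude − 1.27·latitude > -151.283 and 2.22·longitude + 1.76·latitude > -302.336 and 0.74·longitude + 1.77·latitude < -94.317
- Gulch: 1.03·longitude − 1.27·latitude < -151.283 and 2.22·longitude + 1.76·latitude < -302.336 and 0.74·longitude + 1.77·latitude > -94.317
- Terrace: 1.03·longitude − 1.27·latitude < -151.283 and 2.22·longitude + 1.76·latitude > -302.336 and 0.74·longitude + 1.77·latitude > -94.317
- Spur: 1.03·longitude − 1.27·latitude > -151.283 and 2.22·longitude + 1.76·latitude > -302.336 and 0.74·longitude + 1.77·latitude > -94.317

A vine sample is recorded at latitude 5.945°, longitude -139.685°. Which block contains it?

Terrace

1.03·-139.685 − 1.27·5.945 = -151.426, which is < -151.283
2.22·-139.685 + 1.76·5.945 = -299.638, which is > -302.336
0.74·-139.685 + 1.77·5.945 = -92.844, which is > -94.317
This sign pattern matches Terrace.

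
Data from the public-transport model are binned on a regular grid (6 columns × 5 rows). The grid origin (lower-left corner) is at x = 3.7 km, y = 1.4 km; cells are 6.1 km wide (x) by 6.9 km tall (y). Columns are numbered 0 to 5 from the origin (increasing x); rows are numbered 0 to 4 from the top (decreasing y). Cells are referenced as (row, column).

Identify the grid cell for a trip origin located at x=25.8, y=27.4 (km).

Column index: ⌊(25.8 − 3.7) / 6.1⌋ = ⌊3.623⌋ = 3
Row offset from origin: ⌊(27.4 − 1.4) / 6.9⌋ = ⌊3.768⌋ = 3 → row 1 (counted from top)

(1, 3)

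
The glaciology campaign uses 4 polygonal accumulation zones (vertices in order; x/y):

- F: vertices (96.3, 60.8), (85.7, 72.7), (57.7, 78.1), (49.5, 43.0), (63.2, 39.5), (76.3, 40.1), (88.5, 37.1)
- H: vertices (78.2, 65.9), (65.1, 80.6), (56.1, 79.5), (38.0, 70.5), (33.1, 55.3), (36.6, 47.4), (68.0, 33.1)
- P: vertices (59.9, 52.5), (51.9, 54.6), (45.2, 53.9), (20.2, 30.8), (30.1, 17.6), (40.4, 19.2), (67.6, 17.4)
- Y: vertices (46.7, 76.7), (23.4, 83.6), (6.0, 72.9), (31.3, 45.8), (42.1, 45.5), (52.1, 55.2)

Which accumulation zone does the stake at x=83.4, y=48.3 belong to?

F

Cast a ray rightward from (83.4, 48.3). For each polygon, the edges (by vertex number in listed order) whose endpoints lie on opposite sides of y = 48.3, where each meets that height, and whether that is right or left of the point:
F: 3–4 at x≈50.74 (left), 7–1 at x≈92.19 (right) → 1 crossing.
H: 5–6 at x≈36.20 (left), 7–1 at x≈72.73 (left) → 0 crossings.
P: 3–4 at x≈39.14 (left), 7–1 at x≈60.82 (left) → 0 crossings.
Y: 3–4 at x≈28.97 (left), 5–6 at x≈44.99 (left) → 0 crossings.
Only F has an odd count, so the point is inside F.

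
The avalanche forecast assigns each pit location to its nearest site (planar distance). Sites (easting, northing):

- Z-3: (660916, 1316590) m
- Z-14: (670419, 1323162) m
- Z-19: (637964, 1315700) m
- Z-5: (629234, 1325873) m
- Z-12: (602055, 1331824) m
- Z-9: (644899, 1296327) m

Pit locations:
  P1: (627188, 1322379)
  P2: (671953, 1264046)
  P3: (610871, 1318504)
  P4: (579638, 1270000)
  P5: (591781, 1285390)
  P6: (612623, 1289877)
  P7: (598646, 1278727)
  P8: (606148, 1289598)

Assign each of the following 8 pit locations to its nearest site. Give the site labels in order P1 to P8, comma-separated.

P1 → Z-5 (d²=16394152.00)
P2 → Z-9 (d²=1773981877.00)
P3 → Z-12 (d²=255144256.00)
P4 → Z-12 (d²=4324728865.00)
P5 → Z-12 (d²=2261671432.00)
P6 → Z-9 (d²=1083342676.00)
P7 → Z-9 (d²=2449100009.00)
P8 → Z-9 (d²=1546919442.00)

Z-5, Z-9, Z-12, Z-12, Z-12, Z-9, Z-9, Z-9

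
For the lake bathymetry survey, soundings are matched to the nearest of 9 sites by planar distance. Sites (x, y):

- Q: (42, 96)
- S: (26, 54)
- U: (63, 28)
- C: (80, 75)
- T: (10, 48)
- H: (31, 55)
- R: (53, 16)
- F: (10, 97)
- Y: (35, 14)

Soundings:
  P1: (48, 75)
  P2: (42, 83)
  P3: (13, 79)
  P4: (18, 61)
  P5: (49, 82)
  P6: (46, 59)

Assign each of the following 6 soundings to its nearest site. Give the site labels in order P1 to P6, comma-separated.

P1 → Q (d²=477.00)
P2 → Q (d²=169.00)
P3 → F (d²=333.00)
P4 → S (d²=113.00)
P5 → Q (d²=245.00)
P6 → H (d²=241.00)

Q, Q, F, S, Q, H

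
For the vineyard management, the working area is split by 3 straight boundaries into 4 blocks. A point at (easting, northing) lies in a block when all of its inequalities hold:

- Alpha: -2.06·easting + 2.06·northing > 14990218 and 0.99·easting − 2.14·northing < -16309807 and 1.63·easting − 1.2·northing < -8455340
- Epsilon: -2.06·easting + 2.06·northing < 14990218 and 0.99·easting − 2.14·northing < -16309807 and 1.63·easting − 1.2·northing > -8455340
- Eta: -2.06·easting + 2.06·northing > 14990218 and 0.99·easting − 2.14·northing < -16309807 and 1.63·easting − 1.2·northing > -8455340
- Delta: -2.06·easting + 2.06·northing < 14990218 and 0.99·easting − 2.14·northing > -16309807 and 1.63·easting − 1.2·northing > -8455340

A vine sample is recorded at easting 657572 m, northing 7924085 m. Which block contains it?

-2.06·657572 + 2.06·7924085 = 14969016.780, which is < 14990218
0.99·657572 − 2.14·7924085 = -16306545.620, which is > -16309807
1.63·657572 − 1.2·7924085 = -8437059.640, which is > -8455340
This sign pattern matches Delta.

Delta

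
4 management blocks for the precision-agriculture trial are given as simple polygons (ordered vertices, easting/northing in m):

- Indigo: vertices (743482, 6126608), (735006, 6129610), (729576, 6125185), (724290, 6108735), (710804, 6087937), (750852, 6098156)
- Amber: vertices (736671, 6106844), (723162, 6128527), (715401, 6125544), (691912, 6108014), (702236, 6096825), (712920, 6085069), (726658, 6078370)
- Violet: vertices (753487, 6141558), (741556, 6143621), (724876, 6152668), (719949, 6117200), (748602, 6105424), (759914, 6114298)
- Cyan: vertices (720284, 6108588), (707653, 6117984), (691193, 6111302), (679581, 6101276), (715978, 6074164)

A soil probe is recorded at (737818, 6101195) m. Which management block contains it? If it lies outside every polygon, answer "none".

Indigo

Cast a ray rightward from (737818, 6101195). For each polygon, the edges (by vertex number in listed order) whose endpoints lie on opposite sides of northing = 6101195, where each meets that height, and whether that is right or left of the point:
Indigo: 4–5 at easting≈719400.9 (left), 6–1 at easting≈750064.8 (right) → 1 crossing.
Amber: 4–5 at easting≈698203.8 (left), 7–1 at easting≈734684.5 (left) → 0 crossings.
Violet: no edge straddles that height → 0 crossings.
Cyan: 4–5 at easting≈679689.7 (left), 5–1 at easting≈719359.2 (left) → 0 crossings.
Only Indigo has an odd count, so the point is inside Indigo.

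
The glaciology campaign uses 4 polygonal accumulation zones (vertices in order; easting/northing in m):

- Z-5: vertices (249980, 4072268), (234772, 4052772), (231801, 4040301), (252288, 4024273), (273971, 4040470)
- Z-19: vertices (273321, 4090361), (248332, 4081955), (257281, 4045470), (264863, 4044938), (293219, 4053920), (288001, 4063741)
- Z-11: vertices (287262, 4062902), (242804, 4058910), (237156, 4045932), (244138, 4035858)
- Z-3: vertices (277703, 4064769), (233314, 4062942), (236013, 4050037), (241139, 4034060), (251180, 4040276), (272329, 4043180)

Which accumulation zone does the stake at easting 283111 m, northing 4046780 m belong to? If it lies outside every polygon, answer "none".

none

Cast a ray rightward from (283111, 4046780). For each polygon, the edges (by vertex number in listed order) whose endpoints lie on opposite sides of northing = 4046780, where each meets that height, and whether that is right or left of the point:
Z-5: 2–3 at easting≈233344.5 (left), 5–1 at easting≈269210.2 (left) → 0 crossings.
Z-19: 2–3 at easting≈256959.7 (left), 4–5 at easting≈270678.2 (left) → 0 crossings.
Z-11: 2–3 at easting≈237525.0 (left), 4–1 at easting≈261554.1 (left) → 0 crossings.
Z-3: 3–4 at easting≈237058.0 (left), 6–1 at easting≈273225.1 (left) → 0 crossings.
All counts are even, so the point lies outside every listed polygon.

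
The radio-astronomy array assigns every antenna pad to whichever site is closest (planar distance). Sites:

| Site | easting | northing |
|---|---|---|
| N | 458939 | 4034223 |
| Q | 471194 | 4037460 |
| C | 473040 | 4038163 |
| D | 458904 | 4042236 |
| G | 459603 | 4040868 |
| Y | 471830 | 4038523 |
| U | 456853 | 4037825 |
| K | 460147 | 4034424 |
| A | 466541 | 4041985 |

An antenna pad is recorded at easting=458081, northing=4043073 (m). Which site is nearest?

Squared distances to each site:
N: 79058664.000; Q: 203456538.000; C: 247879781.000; D: 1377898.000; G: 7178509.000; Y: 209737501.000; U: 29049488.000; K: 79073557.000; A: 72755344.000.
Minimum at D.

D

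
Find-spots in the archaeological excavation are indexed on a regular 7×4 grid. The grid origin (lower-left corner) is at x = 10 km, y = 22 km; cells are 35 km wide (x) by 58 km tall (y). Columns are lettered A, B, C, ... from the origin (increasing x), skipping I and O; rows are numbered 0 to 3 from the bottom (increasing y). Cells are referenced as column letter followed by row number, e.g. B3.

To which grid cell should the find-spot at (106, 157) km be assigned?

Column index: ⌊(106 − 10) / 35⌋ = ⌊2.743⌋ = 2 → column C
Row offset from origin: ⌊(157 − 22) / 58⌋ = ⌊2.328⌋ = 2 → row 2

C2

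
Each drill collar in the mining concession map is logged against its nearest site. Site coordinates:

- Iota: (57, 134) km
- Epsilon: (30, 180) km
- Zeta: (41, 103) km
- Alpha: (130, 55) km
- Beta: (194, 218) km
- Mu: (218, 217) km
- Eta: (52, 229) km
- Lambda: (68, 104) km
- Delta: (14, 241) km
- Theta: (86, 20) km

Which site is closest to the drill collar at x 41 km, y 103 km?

Squared distances to each site:
Iota: 1217.000; Epsilon: 6050.000; Zeta: 0.000; Alpha: 10225.000; Beta: 36634.000; Mu: 44325.000; Eta: 15997.000; Lambda: 730.000; Delta: 19773.000; Theta: 8914.000.
Minimum at Zeta.

Zeta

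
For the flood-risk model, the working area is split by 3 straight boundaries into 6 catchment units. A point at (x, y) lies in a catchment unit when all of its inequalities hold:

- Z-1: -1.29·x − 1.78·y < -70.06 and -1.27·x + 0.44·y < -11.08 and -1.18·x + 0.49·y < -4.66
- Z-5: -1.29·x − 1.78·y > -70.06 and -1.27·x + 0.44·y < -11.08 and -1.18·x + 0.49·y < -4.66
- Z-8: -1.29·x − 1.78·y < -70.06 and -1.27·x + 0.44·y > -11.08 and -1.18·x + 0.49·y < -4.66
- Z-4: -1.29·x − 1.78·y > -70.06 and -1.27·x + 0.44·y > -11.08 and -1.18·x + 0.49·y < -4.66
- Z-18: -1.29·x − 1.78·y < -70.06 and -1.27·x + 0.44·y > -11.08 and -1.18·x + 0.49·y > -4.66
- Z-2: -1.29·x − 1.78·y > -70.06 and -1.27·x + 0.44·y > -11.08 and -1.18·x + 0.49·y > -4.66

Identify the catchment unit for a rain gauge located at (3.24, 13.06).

Z-2

-1.29·3.24 − 1.78·13.06 = -27.426, which is > -70.06
-1.27·3.24 + 0.44·13.06 = 1.632, which is > -11.08
-1.18·3.24 + 0.49·13.06 = 2.576, which is > -4.66
This sign pattern matches Z-2.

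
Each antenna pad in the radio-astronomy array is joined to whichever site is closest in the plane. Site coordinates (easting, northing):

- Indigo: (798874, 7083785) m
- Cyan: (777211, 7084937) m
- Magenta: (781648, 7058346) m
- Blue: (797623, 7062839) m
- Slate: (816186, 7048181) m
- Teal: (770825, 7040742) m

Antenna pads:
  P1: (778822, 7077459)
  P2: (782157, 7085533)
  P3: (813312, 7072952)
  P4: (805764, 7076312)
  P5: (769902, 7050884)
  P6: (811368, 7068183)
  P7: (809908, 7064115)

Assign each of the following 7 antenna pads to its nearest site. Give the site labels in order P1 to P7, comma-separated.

Cyan, Cyan, Indigo, Indigo, Teal, Blue, Blue

P1 → Cyan (d²=58515805.00)
P2 → Cyan (d²=24818132.00)
P3 → Indigo (d²=325809733.00)
P4 → Indigo (d²=103317829.00)
P5 → Teal (d²=103712093.00)
P6 → Blue (d²=217483361.00)
P7 → Blue (d²=152549401.00)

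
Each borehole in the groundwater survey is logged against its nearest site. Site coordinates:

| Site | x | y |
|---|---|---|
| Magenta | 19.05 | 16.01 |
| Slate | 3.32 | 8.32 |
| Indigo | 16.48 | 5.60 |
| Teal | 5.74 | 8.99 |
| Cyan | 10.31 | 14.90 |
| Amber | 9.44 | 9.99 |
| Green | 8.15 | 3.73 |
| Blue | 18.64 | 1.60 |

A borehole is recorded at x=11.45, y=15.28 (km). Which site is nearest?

Squared distances to each site:
Magenta: 58.293; Slate: 114.538; Indigo: 119.003; Teal: 72.168; Cyan: 1.444; Amber: 32.024; Green: 144.292; Blue: 238.839.
Minimum at Cyan.

Cyan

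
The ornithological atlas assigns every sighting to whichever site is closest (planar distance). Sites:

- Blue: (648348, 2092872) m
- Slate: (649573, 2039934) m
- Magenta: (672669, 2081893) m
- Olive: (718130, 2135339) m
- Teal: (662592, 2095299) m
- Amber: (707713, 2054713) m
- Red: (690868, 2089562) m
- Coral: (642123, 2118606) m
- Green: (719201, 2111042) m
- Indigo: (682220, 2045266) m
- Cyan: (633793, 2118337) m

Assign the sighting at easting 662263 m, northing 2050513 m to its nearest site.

Slate

Squared distances to each site:
Blue: 1987912106.000; Slate: 272951341.000; Magenta: 1092989236.000; Olive: 10316571965.000; Teal: 2005894037.000; Amber: 2083342500.000; Red: 2343070426.000; Coral: 5042276249.000; Green: 6905695685.000; Indigo: 425812858.000; Cyan: 5410635876.000.
Minimum at Slate.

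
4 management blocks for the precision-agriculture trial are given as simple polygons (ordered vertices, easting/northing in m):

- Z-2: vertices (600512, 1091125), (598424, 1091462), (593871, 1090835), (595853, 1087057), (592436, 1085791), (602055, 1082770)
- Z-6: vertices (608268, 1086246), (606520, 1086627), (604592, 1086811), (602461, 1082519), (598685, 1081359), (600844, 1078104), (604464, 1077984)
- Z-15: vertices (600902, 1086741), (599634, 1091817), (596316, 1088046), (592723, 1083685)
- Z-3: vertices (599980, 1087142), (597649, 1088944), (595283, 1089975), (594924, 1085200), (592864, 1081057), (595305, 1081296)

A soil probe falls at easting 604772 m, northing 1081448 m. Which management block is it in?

Z-6

Cast a ray rightward from (604772, 1081448). For each polygon, the edges (by vertex number in listed order) whose endpoints lie on opposite sides of northing = 1081448, where each meets that height, and whether that is right or left of the point:
Z-2: no edge straddles that height → 0 crossings.
Z-6: 4–5 at easting≈598974.7 (left), 7–1 at easting≈606058.9 (right) → 1 crossing.
Z-15: no edge straddles that height → 0 crossings.
Z-3: 4–5 at easting≈593058.4 (left), 6–1 at easting≈595426.6 (left) → 0 crossings.
Only Z-6 has an odd count, so the point is inside Z-6.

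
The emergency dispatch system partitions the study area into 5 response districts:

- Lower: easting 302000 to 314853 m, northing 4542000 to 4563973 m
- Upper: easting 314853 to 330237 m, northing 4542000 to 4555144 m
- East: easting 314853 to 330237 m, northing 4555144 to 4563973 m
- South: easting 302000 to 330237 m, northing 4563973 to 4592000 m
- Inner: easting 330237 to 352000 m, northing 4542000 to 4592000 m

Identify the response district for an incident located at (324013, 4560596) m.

East

The point has easting = 324013 and northing = 4560596.
Only East satisfies 314853 ≤ easting ≤ 330237 and 4555144 ≤ northing ≤ 4563973.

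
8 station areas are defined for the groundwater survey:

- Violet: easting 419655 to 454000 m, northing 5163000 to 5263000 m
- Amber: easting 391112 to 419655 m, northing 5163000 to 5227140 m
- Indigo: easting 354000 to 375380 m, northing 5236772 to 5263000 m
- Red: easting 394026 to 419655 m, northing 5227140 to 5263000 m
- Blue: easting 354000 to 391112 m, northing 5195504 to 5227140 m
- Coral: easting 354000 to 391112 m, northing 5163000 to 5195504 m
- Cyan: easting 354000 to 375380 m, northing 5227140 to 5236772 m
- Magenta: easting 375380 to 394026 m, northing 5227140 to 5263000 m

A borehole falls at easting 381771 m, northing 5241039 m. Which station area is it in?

The point has easting = 381771 and northing = 5241039.
Only Magenta satisfies 375380 ≤ easting ≤ 394026 and 5227140 ≤ northing ≤ 5263000.

Magenta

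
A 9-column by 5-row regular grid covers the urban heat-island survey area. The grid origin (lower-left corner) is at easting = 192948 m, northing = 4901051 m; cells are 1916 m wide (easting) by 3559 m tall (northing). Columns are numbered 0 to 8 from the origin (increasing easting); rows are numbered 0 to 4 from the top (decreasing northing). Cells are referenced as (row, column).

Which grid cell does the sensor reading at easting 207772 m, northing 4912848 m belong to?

(1, 7)

Column index: ⌊(207772 − 192948) / 1916⌋ = ⌊7.737⌋ = 7
Row offset from origin: ⌊(4912848 − 4901051) / 3559⌋ = ⌊3.315⌋ = 3 → row 1 (counted from top)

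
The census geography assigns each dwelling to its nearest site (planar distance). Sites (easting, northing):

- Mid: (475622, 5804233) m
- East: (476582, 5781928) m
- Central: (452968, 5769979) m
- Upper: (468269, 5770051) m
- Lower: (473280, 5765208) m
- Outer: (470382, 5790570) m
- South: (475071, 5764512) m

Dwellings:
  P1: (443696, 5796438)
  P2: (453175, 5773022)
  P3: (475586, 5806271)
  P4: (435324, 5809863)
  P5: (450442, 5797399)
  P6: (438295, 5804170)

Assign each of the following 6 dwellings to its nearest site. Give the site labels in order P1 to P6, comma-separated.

P1 → Outer (d²=746576020.00)
P2 → Central (d²=9302698.00)
P3 → Mid (d²=4154740.00)
P4 → Outer (d²=1601283213.00)
P5 → Outer (d²=444238841.00)
P6 → Outer (d²=1214535569.00)

Outer, Central, Mid, Outer, Outer, Outer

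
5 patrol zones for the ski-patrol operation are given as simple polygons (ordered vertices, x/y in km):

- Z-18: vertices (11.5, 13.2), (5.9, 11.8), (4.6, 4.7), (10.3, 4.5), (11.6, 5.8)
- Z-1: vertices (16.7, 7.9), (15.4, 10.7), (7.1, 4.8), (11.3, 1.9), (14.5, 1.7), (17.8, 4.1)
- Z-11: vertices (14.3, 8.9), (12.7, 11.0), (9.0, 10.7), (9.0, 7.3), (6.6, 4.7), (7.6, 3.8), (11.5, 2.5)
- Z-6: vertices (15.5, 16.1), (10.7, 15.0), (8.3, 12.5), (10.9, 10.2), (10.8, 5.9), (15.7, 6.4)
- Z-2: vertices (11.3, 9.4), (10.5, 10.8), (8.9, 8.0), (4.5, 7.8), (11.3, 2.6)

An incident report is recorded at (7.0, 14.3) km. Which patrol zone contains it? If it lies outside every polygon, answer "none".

Cast a ray rightward from (7.0, 14.3). For each polygon, the edges (by vertex number in listed order) whose endpoints lie on opposite sides of y = 14.3, where each meets that height, and whether that is right or left of the point:
Z-18: no edge straddles that height → 0 crossings.
Z-1: no edge straddles that height → 0 crossings.
Z-11: no edge straddles that height → 0 crossings.
Z-6: 2–3 at x≈10.03 (right), 6–1 at x≈15.54 (right) → 2 crossings.
Z-2: no edge straddles that height → 0 crossings.
All counts are even, so the point lies outside every listed polygon.

none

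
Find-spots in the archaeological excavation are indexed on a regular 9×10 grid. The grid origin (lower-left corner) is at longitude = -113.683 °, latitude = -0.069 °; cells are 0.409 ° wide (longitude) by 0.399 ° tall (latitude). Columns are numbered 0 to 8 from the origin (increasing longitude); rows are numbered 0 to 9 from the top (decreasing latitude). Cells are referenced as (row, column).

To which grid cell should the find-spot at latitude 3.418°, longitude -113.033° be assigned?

Column index: ⌊(-113.033 − -113.683) / 0.409⌋ = ⌊1.589⌋ = 1
Row offset from origin: ⌊(3.418 − -0.069) / 0.399⌋ = ⌊8.739⌋ = 8 → row 1 (counted from top)

(1, 1)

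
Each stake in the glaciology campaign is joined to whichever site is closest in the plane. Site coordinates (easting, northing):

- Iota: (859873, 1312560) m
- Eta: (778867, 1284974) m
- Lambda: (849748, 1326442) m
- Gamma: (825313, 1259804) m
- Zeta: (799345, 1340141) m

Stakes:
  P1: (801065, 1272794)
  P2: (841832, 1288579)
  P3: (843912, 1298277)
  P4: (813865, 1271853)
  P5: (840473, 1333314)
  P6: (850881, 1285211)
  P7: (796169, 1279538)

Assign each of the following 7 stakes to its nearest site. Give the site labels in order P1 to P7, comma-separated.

P1 → Eta (d²=641103604.00)
P2 → Iota (d²=900566042.00)
P3 → Iota (d²=458757610.00)
P4 → Gamma (d²=276235105.00)
P5 → Lambda (d²=133250009.00)
P6 → Iota (d²=828823865.00)
P7 → Eta (d²=328909300.00)

Eta, Iota, Iota, Gamma, Lambda, Iota, Eta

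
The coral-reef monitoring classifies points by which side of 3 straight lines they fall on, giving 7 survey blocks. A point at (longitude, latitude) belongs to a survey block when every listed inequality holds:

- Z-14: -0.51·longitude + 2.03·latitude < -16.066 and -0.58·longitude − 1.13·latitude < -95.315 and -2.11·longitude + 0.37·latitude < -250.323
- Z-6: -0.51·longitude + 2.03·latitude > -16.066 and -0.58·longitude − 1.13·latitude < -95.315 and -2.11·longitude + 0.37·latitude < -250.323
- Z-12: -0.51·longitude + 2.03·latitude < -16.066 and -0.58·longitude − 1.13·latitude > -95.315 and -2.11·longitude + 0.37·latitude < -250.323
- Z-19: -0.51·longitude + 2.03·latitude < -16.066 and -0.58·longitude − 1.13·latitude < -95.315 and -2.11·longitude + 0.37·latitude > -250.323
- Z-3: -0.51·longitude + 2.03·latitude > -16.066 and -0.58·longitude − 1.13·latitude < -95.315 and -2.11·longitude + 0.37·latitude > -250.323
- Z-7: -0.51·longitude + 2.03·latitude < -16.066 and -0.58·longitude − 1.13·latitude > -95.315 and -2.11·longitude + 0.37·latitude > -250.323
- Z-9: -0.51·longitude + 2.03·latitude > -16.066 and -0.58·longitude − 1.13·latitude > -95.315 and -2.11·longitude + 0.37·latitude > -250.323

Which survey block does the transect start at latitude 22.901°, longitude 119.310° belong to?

-0.51·119.310 + 2.03·22.901 = -14.359, which is > -16.066
-0.58·119.310 − 1.13·22.901 = -95.078, which is > -95.315
-2.11·119.310 + 0.37·22.901 = -243.271, which is > -250.323
This sign pattern matches Z-9.

Z-9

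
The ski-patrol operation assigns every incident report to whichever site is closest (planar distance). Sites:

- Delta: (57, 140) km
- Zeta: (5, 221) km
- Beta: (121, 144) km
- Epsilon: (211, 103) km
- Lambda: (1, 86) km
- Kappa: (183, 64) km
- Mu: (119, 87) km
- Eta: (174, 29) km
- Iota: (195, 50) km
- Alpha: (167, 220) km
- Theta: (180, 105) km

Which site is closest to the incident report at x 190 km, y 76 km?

Squared distances to each site:
Delta: 21785.000; Zeta: 55250.000; Beta: 9385.000; Epsilon: 1170.000; Lambda: 35821.000; Kappa: 193.000; Mu: 5162.000; Eta: 2465.000; Iota: 701.000; Alpha: 21265.000; Theta: 941.000.
Minimum at Kappa.

Kappa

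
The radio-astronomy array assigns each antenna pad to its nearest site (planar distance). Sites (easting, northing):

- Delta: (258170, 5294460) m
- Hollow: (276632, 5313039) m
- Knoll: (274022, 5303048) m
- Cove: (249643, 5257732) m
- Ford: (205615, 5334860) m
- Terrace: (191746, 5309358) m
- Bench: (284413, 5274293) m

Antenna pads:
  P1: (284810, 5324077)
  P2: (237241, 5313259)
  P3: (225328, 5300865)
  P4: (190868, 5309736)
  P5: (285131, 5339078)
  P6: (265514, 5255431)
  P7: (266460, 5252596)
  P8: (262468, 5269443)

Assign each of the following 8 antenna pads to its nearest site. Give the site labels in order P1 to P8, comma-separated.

P1 → Hollow (d²=188717128.00)
P2 → Delta (d²=791425442.00)
P3 → Delta (d²=1119620989.00)
P4 → Terrace (d²=913768.00)
P5 → Hollow (d²=750262522.00)
P6 → Cove (d²=257183242.00)
P7 → Cove (d²=309189985.00)
P8 → Cove (d²=301628146.00)

Hollow, Delta, Delta, Terrace, Hollow, Cove, Cove, Cove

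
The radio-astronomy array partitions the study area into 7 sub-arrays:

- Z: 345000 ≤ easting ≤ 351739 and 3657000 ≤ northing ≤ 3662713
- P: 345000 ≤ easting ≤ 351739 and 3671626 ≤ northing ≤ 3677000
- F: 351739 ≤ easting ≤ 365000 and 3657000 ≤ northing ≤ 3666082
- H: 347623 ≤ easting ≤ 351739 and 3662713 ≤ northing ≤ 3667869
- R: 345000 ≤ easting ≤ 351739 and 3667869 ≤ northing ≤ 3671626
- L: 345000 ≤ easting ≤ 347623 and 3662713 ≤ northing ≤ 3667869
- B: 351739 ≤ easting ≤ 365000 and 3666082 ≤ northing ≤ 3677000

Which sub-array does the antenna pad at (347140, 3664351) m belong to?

L

The point has easting = 347140 and northing = 3664351.
Only L satisfies 345000 ≤ easting ≤ 347623 and 3662713 ≤ northing ≤ 3667869.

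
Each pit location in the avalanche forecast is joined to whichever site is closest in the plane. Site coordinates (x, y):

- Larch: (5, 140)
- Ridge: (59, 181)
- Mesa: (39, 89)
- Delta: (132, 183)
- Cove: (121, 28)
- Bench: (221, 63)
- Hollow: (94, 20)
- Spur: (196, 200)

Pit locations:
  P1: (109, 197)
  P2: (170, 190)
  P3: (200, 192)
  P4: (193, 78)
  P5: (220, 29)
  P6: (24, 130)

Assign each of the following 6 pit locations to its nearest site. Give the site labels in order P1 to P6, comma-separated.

Delta, Spur, Spur, Bench, Bench, Larch

P1 → Delta (d²=725.00)
P2 → Spur (d²=776.00)
P3 → Spur (d²=80.00)
P4 → Bench (d²=1009.00)
P5 → Bench (d²=1157.00)
P6 → Larch (d²=461.00)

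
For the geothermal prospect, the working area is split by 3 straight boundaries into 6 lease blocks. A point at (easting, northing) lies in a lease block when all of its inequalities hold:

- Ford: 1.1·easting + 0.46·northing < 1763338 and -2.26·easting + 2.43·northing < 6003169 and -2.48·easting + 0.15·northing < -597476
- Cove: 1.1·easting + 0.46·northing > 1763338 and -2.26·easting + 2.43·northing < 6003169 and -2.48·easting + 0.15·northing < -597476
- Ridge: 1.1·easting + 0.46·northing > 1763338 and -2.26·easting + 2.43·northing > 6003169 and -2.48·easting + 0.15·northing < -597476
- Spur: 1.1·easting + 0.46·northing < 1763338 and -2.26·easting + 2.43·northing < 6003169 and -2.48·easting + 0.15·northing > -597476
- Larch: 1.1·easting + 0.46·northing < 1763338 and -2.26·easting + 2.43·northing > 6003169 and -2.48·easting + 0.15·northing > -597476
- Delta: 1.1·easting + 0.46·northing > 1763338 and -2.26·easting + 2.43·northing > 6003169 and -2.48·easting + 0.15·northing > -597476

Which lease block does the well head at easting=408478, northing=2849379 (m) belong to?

1.1·408478 + 0.46·2849379 = 1760040.140, which is < 1763338
-2.26·408478 + 2.43·2849379 = 6000830.690, which is < 6003169
-2.48·408478 + 0.15·2849379 = -585618.590, which is > -597476
This sign pattern matches Spur.

Spur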